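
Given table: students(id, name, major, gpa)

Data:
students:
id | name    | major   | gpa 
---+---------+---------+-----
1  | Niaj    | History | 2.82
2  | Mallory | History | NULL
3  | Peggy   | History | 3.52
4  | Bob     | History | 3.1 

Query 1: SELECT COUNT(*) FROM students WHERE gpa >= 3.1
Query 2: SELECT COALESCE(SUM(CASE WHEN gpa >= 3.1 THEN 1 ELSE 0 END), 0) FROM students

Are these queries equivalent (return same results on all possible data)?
Yes, equivalent

Both queries return: [(2,)]

Reason: COUNT with WHERE vs conditional SUM (COALESCE handles empty-table NULL)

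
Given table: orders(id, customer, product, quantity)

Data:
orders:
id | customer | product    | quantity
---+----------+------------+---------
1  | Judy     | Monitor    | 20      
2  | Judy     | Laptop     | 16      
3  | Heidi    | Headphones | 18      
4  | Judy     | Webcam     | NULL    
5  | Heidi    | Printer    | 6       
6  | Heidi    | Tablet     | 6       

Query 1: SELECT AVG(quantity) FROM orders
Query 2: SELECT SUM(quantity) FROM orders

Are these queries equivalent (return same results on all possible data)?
No, not equivalent

Query 1 returns: [(13.2,)]
Query 2 returns: [(66,)]

Reason: AVG vs SUM give different aggregate values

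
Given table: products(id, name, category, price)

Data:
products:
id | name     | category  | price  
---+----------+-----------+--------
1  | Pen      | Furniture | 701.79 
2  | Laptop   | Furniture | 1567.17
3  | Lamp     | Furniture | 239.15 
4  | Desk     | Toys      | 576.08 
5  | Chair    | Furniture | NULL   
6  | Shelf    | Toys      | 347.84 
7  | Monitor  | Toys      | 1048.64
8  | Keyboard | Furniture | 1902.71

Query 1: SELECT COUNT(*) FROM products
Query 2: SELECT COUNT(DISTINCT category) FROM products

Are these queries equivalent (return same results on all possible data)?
No, not equivalent

Query 1 returns: [(8,)]
Query 2 returns: [(2,)]

Reason: COUNT(*) counts rows, COUNT(DISTINCT category) counts unique categorys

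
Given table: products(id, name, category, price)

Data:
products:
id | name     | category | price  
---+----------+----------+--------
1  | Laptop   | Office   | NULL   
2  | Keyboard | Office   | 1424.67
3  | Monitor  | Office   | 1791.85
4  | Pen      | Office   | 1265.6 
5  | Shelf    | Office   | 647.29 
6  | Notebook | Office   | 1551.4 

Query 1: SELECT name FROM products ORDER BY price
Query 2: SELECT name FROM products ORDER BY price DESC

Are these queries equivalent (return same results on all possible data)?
No, not equivalent

Query 1 returns: [('Laptop',), ('Shelf',), ('Pen',), ('Keyboard',), ('Notebook',), ('Monitor',)]
Query 2 returns: [('Monitor',), ('Notebook',), ('Keyboard',), ('Pen',), ('Shelf',), ('Laptop',)]

Reason: ASC vs DESC gives opposite ordering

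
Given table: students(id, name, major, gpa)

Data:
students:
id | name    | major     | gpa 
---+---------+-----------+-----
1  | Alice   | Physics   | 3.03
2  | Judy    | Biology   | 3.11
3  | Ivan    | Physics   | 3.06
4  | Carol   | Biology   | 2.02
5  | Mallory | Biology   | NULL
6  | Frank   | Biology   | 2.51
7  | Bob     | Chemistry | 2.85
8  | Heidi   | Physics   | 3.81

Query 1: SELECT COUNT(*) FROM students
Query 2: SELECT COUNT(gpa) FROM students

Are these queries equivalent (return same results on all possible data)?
No, not equivalent

Query 1 returns: [(8,)]
Query 2 returns: [(7,)]

Reason: COUNT(*) includes NULLs, COUNT(column) excludes them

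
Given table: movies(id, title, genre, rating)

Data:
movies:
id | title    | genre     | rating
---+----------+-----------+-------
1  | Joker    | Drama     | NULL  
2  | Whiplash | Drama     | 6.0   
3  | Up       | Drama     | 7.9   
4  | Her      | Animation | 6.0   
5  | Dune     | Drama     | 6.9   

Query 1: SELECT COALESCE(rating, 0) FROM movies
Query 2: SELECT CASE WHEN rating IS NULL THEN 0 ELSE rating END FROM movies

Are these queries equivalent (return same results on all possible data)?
Yes, equivalent

Both queries return: [(0,), (6.0,), (6.0,), (6.9,), (7.9,)]

Reason: COALESCE vs CASE for NULL handling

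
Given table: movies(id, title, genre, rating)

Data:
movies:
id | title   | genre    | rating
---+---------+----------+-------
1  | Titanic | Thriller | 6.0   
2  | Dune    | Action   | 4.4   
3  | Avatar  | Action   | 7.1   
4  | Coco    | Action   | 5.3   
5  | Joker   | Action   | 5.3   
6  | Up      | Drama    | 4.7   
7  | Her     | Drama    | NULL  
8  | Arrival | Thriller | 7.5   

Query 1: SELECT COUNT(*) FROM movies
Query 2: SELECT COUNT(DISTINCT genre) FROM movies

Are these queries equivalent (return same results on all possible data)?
No, not equivalent

Query 1 returns: [(8,)]
Query 2 returns: [(3,)]

Reason: COUNT(*) counts rows, COUNT(DISTINCT genre) counts unique genres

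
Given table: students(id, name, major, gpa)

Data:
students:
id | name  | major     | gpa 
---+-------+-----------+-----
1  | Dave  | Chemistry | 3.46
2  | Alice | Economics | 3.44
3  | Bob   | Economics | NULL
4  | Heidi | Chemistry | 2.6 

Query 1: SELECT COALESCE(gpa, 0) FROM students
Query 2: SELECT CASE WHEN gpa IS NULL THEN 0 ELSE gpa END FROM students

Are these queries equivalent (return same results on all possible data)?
Yes, equivalent

Both queries return: [(0,), (2.6,), (3.44,), (3.46,)]

Reason: COALESCE vs CASE for NULL handling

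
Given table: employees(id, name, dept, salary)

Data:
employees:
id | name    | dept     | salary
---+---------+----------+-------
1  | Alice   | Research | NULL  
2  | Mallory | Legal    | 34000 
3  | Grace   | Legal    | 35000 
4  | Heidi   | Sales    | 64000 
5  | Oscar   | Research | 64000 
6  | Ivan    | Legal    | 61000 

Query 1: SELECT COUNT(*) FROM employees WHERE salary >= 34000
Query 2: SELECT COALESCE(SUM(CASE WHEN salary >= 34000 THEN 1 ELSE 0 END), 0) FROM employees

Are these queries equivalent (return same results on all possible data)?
Yes, equivalent

Both queries return: [(5,)]

Reason: COUNT with WHERE vs conditional SUM (COALESCE handles empty-table NULL)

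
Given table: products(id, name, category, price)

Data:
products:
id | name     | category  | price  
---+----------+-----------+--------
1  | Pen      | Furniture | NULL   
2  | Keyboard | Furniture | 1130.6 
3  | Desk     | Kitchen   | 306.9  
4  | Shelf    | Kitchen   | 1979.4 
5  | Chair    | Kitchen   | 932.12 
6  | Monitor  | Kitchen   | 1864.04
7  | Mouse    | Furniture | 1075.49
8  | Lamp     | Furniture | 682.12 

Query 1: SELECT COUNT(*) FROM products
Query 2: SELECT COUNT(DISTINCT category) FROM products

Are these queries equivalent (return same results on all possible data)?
No, not equivalent

Query 1 returns: [(8,)]
Query 2 returns: [(2,)]

Reason: COUNT(*) counts rows, COUNT(DISTINCT category) counts unique categorys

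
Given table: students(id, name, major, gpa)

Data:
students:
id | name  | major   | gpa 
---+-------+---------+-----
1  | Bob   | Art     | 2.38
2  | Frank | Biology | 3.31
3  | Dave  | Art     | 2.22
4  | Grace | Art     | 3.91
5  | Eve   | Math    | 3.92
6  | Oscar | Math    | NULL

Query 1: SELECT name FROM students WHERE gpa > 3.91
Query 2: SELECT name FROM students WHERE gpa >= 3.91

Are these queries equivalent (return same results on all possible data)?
No, not equivalent

Query 1 returns: [('Eve',)]
Query 2 returns: [('Grace',), ('Eve',)]

Reason: > vs >= gives different results when gpa = 3.91 exists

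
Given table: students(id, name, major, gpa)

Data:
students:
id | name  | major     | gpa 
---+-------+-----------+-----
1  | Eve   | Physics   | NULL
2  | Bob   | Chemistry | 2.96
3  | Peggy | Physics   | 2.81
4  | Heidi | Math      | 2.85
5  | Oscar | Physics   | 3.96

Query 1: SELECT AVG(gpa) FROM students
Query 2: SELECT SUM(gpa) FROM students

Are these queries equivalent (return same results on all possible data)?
No, not equivalent

Query 1 returns: [(3.145,)]
Query 2 returns: [(12.58,)]

Reason: AVG vs SUM give different aggregate values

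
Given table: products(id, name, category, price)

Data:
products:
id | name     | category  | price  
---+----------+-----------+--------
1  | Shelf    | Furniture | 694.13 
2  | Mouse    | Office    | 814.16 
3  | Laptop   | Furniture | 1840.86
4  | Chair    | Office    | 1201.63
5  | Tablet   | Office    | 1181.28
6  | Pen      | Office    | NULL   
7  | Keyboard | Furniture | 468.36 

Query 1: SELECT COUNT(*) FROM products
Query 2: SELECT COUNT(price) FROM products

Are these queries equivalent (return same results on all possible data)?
No, not equivalent

Query 1 returns: [(7,)]
Query 2 returns: [(6,)]

Reason: COUNT(*) includes NULLs, COUNT(column) excludes them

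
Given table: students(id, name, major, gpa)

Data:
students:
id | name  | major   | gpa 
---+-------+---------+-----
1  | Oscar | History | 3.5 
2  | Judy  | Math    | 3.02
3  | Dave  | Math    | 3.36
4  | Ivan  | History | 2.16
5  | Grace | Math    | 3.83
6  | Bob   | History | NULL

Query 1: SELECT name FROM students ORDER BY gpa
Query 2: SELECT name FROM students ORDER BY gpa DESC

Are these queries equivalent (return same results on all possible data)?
No, not equivalent

Query 1 returns: [('Bob',), ('Ivan',), ('Judy',), ('Dave',), ('Oscar',), ('Grace',)]
Query 2 returns: [('Grace',), ('Oscar',), ('Dave',), ('Judy',), ('Ivan',), ('Bob',)]

Reason: ASC vs DESC gives opposite ordering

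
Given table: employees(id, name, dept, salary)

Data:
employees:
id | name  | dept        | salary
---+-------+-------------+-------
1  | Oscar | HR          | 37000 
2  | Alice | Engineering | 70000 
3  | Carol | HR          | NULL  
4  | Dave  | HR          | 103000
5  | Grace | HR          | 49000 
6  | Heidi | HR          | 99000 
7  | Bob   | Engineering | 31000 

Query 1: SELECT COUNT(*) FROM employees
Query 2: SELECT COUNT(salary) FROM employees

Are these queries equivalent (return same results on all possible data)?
No, not equivalent

Query 1 returns: [(7,)]
Query 2 returns: [(6,)]

Reason: COUNT(*) includes NULLs, COUNT(column) excludes them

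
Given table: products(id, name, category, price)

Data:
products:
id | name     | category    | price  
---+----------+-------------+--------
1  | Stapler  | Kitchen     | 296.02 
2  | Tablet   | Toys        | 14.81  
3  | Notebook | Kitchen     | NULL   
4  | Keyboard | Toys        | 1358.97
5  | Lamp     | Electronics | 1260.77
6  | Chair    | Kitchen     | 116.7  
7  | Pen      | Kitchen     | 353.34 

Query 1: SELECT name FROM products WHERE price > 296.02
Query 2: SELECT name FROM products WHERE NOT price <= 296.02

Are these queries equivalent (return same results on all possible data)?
Yes, equivalent

Both queries return: [('Keyboard',), ('Lamp',), ('Pen',)]

Reason: Both filter price > 296.02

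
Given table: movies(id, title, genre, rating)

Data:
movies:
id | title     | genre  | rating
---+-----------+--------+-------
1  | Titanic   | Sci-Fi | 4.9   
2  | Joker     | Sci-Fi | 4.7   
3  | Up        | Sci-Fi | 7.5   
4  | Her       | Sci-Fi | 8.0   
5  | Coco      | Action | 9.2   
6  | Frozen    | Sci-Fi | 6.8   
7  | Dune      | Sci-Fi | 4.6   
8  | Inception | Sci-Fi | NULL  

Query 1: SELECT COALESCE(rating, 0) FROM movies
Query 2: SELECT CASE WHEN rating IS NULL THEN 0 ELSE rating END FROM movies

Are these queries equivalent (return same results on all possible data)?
Yes, equivalent

Both queries return: [(0,), (4.6,), (4.7,), (4.9,), (6.8,), (7.5,), (8.0,), (9.2,)]

Reason: COALESCE vs CASE for NULL handling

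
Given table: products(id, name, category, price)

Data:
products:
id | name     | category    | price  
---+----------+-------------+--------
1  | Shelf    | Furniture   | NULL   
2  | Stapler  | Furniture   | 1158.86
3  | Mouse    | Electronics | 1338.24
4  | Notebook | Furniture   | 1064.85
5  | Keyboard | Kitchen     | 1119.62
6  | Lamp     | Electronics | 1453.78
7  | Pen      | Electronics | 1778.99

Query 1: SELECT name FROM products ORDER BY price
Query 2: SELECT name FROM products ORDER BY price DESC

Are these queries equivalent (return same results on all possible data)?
No, not equivalent

Query 1 returns: [('Shelf',), ('Notebook',), ('Keyboard',), ('Stapler',), ('Mouse',), ('Lamp',), ('Pen',)]
Query 2 returns: [('Pen',), ('Lamp',), ('Mouse',), ('Stapler',), ('Keyboard',), ('Notebook',), ('Shelf',)]

Reason: ASC vs DESC gives opposite ordering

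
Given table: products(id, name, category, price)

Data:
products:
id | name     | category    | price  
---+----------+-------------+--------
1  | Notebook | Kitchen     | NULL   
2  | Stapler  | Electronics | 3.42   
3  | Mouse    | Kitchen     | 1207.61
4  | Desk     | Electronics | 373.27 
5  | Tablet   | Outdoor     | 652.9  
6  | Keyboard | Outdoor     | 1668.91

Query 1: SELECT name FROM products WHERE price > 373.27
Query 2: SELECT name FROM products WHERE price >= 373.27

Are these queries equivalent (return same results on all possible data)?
No, not equivalent

Query 1 returns: [('Mouse',), ('Tablet',), ('Keyboard',)]
Query 2 returns: [('Mouse',), ('Desk',), ('Tablet',), ('Keyboard',)]

Reason: > vs >= gives different results when price = 373.27 exists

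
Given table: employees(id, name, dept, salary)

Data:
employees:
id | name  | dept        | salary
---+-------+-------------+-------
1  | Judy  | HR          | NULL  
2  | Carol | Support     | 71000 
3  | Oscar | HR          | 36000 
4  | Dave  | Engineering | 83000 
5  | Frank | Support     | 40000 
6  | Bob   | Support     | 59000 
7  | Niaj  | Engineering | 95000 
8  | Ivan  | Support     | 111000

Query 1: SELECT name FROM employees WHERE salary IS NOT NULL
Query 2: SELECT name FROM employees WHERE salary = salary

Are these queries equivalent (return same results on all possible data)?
Yes, equivalent

Both queries return: [('Bob',), ('Carol',), ('Dave',), ('Frank',), ('Ivan',), ('Niaj',), ('Oscar',)]

Reason: IS NOT NULL vs self-equality (both exclude NULLs)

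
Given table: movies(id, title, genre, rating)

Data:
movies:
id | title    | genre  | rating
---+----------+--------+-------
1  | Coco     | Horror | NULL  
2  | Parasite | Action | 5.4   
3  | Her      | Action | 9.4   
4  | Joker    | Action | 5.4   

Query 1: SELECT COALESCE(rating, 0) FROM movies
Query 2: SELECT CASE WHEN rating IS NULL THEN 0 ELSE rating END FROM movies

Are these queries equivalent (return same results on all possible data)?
Yes, equivalent

Both queries return: [(0,), (5.4,), (5.4,), (9.4,)]

Reason: COALESCE vs CASE for NULL handling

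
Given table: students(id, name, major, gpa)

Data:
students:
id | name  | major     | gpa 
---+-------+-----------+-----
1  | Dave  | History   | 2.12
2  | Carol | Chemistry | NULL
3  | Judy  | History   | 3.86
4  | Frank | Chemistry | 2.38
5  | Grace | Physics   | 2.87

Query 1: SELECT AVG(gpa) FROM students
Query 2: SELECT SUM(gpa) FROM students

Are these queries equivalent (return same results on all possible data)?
No, not equivalent

Query 1 returns: [(2.8075,)]
Query 2 returns: [(11.23,)]

Reason: AVG vs SUM give different aggregate values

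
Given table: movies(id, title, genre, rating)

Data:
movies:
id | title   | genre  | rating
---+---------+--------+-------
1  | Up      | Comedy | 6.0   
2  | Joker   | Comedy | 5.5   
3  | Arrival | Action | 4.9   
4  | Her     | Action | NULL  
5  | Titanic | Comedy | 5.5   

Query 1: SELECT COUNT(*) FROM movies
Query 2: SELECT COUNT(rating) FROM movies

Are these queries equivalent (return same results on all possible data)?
No, not equivalent

Query 1 returns: [(5,)]
Query 2 returns: [(4,)]

Reason: COUNT(*) includes NULLs, COUNT(column) excludes them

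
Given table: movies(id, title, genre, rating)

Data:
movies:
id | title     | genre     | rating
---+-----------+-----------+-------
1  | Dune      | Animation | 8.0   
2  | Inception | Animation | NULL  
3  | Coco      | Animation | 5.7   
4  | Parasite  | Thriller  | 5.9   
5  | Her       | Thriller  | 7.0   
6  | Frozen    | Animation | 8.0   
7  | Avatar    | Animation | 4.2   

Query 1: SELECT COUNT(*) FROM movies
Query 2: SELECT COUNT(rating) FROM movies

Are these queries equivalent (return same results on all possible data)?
No, not equivalent

Query 1 returns: [(7,)]
Query 2 returns: [(6,)]

Reason: COUNT(*) includes NULLs, COUNT(column) excludes them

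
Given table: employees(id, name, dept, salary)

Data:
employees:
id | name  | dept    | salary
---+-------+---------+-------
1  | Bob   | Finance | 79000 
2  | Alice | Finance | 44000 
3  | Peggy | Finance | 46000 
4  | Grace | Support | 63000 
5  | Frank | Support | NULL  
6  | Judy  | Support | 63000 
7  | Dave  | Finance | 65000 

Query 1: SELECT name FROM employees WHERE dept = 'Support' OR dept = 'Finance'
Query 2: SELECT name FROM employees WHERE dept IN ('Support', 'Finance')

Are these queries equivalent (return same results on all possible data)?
Yes, equivalent

Both queries return: [('Alice',), ('Bob',), ('Dave',), ('Frank',), ('Grace',), ('Judy',), ('Peggy',)]

Reason: OR vs IN are equivalent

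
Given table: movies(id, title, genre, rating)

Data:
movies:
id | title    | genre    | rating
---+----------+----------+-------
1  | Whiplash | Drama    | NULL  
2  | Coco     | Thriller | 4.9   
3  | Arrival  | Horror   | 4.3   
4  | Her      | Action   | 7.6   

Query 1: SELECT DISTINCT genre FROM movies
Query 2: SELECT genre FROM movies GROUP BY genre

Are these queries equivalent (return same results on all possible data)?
Yes, equivalent

Both queries return: [('Action',), ('Drama',), ('Horror',), ('Thriller',)]

Reason: Both get unique genres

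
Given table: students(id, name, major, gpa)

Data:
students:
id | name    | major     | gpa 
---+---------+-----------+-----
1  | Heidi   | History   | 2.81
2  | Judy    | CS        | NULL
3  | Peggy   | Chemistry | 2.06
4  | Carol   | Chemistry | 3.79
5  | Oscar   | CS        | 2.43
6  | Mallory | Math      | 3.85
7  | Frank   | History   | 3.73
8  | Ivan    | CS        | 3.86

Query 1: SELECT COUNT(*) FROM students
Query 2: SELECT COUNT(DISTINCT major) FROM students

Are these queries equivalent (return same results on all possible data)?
No, not equivalent

Query 1 returns: [(8,)]
Query 2 returns: [(4,)]

Reason: COUNT(*) counts rows, COUNT(DISTINCT major) counts unique majors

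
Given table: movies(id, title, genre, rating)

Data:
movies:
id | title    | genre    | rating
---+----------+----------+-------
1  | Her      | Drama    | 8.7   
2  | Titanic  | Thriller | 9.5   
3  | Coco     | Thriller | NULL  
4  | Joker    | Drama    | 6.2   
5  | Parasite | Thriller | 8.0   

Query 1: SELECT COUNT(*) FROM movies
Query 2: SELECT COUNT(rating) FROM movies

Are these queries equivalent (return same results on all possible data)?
No, not equivalent

Query 1 returns: [(5,)]
Query 2 returns: [(4,)]

Reason: COUNT(*) includes NULLs, COUNT(column) excludes them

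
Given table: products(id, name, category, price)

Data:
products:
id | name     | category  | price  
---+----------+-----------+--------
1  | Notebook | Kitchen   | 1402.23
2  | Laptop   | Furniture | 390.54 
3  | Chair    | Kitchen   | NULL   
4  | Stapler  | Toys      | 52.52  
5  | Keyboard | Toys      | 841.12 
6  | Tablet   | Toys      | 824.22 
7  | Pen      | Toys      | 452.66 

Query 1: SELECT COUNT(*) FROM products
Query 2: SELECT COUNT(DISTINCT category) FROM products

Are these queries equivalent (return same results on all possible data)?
No, not equivalent

Query 1 returns: [(7,)]
Query 2 returns: [(3,)]

Reason: COUNT(*) counts rows, COUNT(DISTINCT category) counts unique categorys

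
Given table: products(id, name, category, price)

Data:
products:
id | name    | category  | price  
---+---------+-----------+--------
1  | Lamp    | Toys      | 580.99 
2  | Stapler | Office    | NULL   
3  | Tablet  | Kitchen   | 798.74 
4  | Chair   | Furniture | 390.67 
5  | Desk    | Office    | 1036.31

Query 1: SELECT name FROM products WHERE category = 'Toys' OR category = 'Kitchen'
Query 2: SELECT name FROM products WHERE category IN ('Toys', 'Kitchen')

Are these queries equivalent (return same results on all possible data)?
Yes, equivalent

Both queries return: [('Lamp',), ('Tablet',)]

Reason: OR vs IN are equivalent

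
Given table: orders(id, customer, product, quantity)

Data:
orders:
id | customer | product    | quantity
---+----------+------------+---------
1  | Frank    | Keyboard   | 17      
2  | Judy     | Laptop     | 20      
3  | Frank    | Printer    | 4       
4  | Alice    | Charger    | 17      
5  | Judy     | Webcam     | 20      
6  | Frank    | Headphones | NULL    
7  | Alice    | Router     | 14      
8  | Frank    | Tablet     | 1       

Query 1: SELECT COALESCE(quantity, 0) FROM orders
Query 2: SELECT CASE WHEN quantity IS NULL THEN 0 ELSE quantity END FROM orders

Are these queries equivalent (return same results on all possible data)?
Yes, equivalent

Both queries return: [(0,), (1,), (4,), (14,), (17,), (17,), (20,), (20,)]

Reason: COALESCE vs CASE for NULL handling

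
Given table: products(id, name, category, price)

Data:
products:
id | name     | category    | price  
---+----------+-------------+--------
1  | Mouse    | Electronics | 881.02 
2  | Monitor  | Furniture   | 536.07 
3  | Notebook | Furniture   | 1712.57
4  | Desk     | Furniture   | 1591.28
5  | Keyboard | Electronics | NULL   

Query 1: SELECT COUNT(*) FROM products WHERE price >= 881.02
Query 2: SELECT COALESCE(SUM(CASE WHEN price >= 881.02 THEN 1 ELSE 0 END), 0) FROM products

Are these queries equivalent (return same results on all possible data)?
Yes, equivalent

Both queries return: [(3,)]

Reason: COUNT with WHERE vs conditional SUM (COALESCE handles empty-table NULL)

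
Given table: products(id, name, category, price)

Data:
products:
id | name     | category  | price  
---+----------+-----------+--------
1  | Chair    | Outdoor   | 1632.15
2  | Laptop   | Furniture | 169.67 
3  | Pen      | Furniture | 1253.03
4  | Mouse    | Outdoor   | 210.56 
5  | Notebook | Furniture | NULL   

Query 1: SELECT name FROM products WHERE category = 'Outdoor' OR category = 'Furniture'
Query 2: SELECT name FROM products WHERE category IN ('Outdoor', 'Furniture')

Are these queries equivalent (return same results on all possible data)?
Yes, equivalent

Both queries return: [('Chair',), ('Laptop',), ('Mouse',), ('Notebook',), ('Pen',)]

Reason: OR vs IN are equivalent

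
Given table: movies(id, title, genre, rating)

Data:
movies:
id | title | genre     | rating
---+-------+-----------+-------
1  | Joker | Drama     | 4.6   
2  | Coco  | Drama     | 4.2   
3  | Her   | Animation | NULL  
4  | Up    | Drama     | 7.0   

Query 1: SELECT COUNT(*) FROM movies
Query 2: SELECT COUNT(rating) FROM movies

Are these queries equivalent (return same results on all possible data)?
No, not equivalent

Query 1 returns: [(4,)]
Query 2 returns: [(3,)]

Reason: COUNT(*) includes NULLs, COUNT(column) excludes them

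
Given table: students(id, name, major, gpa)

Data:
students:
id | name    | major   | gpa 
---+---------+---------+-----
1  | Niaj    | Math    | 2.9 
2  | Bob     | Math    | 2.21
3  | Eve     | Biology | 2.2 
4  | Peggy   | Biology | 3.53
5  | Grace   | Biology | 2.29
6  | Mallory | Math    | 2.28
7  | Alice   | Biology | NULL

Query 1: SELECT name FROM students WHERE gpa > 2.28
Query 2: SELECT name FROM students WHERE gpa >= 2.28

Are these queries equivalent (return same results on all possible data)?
No, not equivalent

Query 1 returns: [('Niaj',), ('Peggy',), ('Grace',)]
Query 2 returns: [('Niaj',), ('Peggy',), ('Grace',), ('Mallory',)]

Reason: > vs >= gives different results when gpa = 2.28 exists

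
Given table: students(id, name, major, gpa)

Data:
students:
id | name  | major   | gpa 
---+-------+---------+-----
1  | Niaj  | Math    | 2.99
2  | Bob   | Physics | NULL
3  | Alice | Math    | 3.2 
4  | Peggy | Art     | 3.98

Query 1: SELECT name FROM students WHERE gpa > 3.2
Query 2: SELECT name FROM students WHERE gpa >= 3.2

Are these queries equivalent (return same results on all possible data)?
No, not equivalent

Query 1 returns: [('Peggy',)]
Query 2 returns: [('Alice',), ('Peggy',)]

Reason: > vs >= gives different results when gpa = 3.2 exists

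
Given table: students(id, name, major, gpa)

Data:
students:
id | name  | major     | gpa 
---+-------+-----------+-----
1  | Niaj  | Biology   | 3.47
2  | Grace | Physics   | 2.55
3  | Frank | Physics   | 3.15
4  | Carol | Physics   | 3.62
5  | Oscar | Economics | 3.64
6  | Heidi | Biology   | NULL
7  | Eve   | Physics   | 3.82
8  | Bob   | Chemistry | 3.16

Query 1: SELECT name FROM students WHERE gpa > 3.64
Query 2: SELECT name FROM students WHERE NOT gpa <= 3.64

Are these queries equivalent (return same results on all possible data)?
Yes, equivalent

Both queries return: [('Eve',)]

Reason: Both filter gpa > 3.64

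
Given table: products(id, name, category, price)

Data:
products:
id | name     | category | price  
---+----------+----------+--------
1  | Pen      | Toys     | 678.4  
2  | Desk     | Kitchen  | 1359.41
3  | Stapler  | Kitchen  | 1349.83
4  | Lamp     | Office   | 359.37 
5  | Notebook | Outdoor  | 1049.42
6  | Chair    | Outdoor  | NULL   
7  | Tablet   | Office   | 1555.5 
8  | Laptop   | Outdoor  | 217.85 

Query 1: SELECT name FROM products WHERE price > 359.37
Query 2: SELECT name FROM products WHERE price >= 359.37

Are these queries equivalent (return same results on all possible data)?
No, not equivalent

Query 1 returns: [('Pen',), ('Desk',), ('Stapler',), ('Notebook',), ('Tablet',)]
Query 2 returns: [('Pen',), ('Desk',), ('Stapler',), ('Lamp',), ('Notebook',), ('Tablet',)]

Reason: > vs >= gives different results when price = 359.37 exists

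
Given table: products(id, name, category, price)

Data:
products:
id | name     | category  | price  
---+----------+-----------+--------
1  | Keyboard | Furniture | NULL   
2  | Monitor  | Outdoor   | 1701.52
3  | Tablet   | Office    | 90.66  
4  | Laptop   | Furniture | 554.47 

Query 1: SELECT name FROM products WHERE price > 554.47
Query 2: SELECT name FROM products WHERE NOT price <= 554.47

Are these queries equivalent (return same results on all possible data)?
Yes, equivalent

Both queries return: [('Monitor',)]

Reason: Both filter price > 554.47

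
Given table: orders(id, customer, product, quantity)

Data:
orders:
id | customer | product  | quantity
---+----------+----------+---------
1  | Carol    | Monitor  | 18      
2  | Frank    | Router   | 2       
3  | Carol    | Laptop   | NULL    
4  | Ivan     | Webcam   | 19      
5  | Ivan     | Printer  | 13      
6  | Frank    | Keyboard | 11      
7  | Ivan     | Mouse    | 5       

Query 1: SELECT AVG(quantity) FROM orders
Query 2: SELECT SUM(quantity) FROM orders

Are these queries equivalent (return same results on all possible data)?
No, not equivalent

Query 1 returns: [(11.333333333333334,)]
Query 2 returns: [(68,)]

Reason: AVG vs SUM give different aggregate values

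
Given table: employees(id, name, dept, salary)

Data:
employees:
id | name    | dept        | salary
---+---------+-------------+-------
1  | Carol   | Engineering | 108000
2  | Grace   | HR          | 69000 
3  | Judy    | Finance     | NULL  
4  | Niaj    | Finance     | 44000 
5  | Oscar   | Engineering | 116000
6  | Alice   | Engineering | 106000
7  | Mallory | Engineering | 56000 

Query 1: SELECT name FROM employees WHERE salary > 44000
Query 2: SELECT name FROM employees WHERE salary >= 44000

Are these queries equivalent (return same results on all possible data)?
No, not equivalent

Query 1 returns: [('Carol',), ('Grace',), ('Oscar',), ('Alice',), ('Mallory',)]
Query 2 returns: [('Carol',), ('Grace',), ('Niaj',), ('Oscar',), ('Alice',), ('Mallory',)]

Reason: > vs >= gives different results when salary = 44000 exists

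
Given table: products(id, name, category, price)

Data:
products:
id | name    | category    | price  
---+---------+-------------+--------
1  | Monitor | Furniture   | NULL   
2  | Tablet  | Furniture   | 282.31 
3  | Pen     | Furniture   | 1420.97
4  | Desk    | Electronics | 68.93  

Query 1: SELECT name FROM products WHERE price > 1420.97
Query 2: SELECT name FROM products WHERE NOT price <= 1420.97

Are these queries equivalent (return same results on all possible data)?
Yes, equivalent

Both queries return: []

Reason: Both filter price > 1420.97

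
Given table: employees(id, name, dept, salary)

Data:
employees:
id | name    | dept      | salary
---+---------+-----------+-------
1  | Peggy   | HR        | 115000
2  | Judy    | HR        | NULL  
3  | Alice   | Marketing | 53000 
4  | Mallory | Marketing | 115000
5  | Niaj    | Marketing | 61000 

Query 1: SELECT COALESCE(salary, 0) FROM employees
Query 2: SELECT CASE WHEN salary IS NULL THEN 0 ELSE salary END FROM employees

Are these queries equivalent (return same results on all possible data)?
Yes, equivalent

Both queries return: [(0,), (53000,), (61000,), (115000,), (115000,)]

Reason: COALESCE vs CASE for NULL handling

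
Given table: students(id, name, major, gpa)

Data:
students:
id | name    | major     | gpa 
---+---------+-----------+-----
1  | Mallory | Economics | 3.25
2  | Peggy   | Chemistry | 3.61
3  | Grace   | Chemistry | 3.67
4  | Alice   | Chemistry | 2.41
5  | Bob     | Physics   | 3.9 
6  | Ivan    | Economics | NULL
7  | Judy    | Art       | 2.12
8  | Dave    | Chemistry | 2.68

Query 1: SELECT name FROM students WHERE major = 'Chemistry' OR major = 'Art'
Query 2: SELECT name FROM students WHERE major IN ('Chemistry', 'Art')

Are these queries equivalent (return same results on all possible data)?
Yes, equivalent

Both queries return: [('Alice',), ('Dave',), ('Grace',), ('Judy',), ('Peggy',)]

Reason: OR vs IN are equivalent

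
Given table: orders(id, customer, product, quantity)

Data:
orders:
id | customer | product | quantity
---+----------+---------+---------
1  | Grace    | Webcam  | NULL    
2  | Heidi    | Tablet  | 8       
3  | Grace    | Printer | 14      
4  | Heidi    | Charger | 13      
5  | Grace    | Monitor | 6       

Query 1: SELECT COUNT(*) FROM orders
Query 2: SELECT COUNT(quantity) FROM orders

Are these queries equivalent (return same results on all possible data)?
No, not equivalent

Query 1 returns: [(5,)]
Query 2 returns: [(4,)]

Reason: COUNT(*) includes NULLs, COUNT(column) excludes them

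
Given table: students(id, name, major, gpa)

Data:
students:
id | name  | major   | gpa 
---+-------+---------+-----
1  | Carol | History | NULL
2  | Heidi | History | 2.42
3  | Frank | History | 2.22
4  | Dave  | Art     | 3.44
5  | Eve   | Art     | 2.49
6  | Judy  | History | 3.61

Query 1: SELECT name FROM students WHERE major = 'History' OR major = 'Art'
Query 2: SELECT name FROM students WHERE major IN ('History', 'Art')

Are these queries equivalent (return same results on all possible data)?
Yes, equivalent

Both queries return: [('Carol',), ('Dave',), ('Eve',), ('Frank',), ('Heidi',), ('Judy',)]

Reason: OR vs IN are equivalent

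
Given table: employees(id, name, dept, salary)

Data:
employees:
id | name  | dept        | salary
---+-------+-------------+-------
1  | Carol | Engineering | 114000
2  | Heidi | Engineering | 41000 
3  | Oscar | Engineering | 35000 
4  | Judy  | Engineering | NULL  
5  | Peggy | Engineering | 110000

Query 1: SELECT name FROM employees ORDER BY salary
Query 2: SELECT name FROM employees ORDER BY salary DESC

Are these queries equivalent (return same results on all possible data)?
No, not equivalent

Query 1 returns: [('Judy',), ('Oscar',), ('Heidi',), ('Peggy',), ('Carol',)]
Query 2 returns: [('Carol',), ('Peggy',), ('Heidi',), ('Oscar',), ('Judy',)]

Reason: ASC vs DESC gives opposite ordering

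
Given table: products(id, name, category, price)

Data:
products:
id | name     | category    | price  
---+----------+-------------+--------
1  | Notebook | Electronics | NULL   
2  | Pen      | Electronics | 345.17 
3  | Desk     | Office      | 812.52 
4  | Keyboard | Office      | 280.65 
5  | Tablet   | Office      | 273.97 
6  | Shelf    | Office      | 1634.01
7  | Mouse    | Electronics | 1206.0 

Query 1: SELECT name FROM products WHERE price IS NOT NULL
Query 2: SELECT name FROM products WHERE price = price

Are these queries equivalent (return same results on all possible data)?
Yes, equivalent

Both queries return: [('Desk',), ('Keyboard',), ('Mouse',), ('Pen',), ('Shelf',), ('Tablet',)]

Reason: IS NOT NULL vs self-equality (both exclude NULLs)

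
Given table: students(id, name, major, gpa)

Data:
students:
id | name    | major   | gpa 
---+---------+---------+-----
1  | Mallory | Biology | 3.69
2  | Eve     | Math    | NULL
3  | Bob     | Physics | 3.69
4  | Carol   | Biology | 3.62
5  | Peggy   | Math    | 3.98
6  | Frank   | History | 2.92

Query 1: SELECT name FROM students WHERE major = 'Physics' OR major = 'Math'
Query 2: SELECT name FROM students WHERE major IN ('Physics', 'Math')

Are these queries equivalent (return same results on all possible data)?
Yes, equivalent

Both queries return: [('Bob',), ('Eve',), ('Peggy',)]

Reason: OR vs IN are equivalent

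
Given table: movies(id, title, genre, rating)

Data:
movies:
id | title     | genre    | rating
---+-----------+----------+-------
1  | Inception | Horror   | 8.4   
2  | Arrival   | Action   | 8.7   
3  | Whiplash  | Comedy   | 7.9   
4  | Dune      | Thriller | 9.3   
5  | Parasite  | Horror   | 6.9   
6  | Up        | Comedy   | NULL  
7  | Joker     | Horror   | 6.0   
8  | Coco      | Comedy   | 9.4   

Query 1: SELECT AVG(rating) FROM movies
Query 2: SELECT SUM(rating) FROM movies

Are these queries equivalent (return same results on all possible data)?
No, not equivalent

Query 1 returns: [(8.085714285714285,)]
Query 2 returns: [(56.6,)]

Reason: AVG vs SUM give different aggregate values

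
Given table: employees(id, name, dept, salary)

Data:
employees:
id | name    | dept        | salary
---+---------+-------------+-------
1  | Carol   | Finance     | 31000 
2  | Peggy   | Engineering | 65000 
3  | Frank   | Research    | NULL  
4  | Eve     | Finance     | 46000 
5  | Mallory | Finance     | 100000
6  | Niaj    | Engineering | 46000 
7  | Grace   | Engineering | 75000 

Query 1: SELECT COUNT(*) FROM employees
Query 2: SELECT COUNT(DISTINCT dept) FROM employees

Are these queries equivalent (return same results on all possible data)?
No, not equivalent

Query 1 returns: [(7,)]
Query 2 returns: [(3,)]

Reason: COUNT(*) counts rows, COUNT(DISTINCT dept) counts unique depts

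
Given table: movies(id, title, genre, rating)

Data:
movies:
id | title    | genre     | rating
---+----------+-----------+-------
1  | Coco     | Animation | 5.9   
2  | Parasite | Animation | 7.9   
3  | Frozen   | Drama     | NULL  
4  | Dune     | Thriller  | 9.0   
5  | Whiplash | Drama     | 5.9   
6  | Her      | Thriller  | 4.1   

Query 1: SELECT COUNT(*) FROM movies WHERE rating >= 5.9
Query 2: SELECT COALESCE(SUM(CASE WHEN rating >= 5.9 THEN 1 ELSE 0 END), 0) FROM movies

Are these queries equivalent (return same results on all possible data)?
Yes, equivalent

Both queries return: [(4,)]

Reason: COUNT with WHERE vs conditional SUM (COALESCE handles empty-table NULL)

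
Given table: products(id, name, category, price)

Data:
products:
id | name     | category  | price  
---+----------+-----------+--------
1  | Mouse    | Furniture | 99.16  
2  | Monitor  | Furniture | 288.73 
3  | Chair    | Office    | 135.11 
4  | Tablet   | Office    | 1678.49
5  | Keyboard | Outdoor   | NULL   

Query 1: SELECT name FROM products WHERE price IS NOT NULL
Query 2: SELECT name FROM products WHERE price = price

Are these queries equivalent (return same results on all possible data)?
Yes, equivalent

Both queries return: [('Chair',), ('Monitor',), ('Mouse',), ('Tablet',)]

Reason: IS NOT NULL vs self-equality (both exclude NULLs)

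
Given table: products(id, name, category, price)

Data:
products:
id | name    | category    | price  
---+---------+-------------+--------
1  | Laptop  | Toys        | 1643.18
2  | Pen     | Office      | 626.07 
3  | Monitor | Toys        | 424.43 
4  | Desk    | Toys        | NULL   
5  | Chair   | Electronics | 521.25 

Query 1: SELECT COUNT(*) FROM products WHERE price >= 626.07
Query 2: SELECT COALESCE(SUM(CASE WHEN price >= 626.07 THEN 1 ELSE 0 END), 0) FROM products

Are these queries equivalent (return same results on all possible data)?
Yes, equivalent

Both queries return: [(2,)]

Reason: COUNT with WHERE vs conditional SUM (COALESCE handles empty-table NULL)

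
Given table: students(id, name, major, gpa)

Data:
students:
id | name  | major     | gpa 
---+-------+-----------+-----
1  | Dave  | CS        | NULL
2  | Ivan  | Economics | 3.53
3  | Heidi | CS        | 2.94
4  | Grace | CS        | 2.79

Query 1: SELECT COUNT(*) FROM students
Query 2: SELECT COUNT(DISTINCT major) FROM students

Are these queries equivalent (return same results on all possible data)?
No, not equivalent

Query 1 returns: [(4,)]
Query 2 returns: [(2,)]

Reason: COUNT(*) counts rows, COUNT(DISTINCT major) counts unique majors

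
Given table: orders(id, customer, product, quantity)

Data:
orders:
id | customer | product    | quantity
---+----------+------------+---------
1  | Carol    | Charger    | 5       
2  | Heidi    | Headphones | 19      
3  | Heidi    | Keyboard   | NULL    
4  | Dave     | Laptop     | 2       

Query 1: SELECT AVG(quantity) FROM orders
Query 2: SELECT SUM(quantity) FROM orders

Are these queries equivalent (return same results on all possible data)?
No, not equivalent

Query 1 returns: [(8.666666666666666,)]
Query 2 returns: [(26,)]

Reason: AVG vs SUM give different aggregate values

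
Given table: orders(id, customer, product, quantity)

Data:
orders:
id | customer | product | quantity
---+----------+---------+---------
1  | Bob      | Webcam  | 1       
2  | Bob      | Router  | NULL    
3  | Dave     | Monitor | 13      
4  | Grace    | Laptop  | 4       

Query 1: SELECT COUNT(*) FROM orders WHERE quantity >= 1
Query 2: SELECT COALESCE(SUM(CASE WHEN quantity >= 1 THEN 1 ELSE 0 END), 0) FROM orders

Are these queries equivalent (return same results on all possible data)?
Yes, equivalent

Both queries return: [(3,)]

Reason: COUNT with WHERE vs conditional SUM (COALESCE handles empty-table NULL)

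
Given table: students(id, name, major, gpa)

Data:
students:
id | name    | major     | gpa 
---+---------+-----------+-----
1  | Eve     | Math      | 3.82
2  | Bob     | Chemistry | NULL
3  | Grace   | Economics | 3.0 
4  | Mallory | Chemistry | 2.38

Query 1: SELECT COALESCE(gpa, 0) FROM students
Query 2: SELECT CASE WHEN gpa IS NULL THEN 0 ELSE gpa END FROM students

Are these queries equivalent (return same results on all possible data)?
Yes, equivalent

Both queries return: [(0,), (2.38,), (3.0,), (3.82,)]

Reason: COALESCE vs CASE for NULL handling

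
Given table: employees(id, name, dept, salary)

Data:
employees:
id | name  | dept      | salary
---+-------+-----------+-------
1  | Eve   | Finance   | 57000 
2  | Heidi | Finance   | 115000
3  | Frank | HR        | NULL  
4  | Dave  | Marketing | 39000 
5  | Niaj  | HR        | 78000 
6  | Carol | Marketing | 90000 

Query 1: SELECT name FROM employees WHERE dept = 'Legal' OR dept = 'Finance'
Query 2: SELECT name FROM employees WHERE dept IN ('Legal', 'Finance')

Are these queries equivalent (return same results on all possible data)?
Yes, equivalent

Both queries return: [('Eve',), ('Heidi',)]

Reason: OR vs IN are equivalent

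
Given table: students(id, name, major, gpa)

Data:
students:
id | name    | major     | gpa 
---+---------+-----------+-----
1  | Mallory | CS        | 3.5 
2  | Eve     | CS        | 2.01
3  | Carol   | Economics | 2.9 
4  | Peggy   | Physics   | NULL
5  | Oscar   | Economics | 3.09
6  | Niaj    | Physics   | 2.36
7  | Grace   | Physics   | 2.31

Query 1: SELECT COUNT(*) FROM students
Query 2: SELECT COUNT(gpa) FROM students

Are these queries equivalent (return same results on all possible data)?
No, not equivalent

Query 1 returns: [(7,)]
Query 2 returns: [(6,)]

Reason: COUNT(*) includes NULLs, COUNT(column) excludes them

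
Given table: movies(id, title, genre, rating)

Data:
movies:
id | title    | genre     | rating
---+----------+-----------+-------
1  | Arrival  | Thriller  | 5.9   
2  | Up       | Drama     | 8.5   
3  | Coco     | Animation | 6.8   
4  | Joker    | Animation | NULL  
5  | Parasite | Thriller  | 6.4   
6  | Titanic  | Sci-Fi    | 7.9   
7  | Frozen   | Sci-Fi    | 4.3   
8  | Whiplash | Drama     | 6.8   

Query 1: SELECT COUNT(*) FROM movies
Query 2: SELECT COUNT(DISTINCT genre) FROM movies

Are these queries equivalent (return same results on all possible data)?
No, not equivalent

Query 1 returns: [(8,)]
Query 2 returns: [(4,)]

Reason: COUNT(*) counts rows, COUNT(DISTINCT genre) counts unique genres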